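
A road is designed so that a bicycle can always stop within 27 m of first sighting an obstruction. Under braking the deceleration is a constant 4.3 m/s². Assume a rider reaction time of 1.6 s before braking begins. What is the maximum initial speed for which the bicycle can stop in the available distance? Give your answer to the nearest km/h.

Stopping distance: v·t_r + v²/(2a) = 27 with t_r = 1.6 s and a = 4.300 m/s².
So v² + 13.760 v − 232.20 = 0.
Positive root: v = −a·t_r + √((a·t_r)² + 2a·d) = −6.880 + √(47.334 + 232.20) = 9.8393 m/s.
9.8393 m/s × 3.6 = 35.421 km/h.

Maximum speed ≈ 35 km/h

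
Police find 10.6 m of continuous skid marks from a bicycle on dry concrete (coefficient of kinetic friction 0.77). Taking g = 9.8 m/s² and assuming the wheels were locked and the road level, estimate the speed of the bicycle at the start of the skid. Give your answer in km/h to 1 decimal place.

Initial speed ≈ 45.5 km/h

Deceleration a = μg = 0.77 × 9.8 = 7.546 m/s².
v = √(2a·d) = √(2 × 7.546 × 10.6) = √159.975 = 12.6481 m/s.
= 12.6481 × 3.6 = 45.533 km/h.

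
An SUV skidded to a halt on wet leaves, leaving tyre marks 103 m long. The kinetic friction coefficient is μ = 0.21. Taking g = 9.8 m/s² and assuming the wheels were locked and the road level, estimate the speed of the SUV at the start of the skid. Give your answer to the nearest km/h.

Initial speed ≈ 74 km/h

Deceleration a = μg = 0.21 × 9.8 = 2.058 m/s².
v = √(2a·d) = √(2 × 2.058 × 103) = √423.948 = 20.5900 m/s.
= 20.5900 × 3.6 = 74.124 km/h.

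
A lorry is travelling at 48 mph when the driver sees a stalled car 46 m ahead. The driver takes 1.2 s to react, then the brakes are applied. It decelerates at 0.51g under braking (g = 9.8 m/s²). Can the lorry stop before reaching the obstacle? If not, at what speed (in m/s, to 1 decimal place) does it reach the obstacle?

48 mph × 0.44704 = 21.4579 m/s.
a = 0.51 × 9.8 = 4.998 m/s².
Reaction distance = 21.4579 × 1.2 = 25.749 m.
Braking distance needed to stop: v²/(2a) = 460.441 / 9.996 = 46.063 m, so total needed = 25.749 + 46.063 = 71.812 m > 46 m — it cannot stop.
Distance remaining when braking begins: 46 − 25.749 = 20.251 m.
v² = v₀² − 2a·d = 460.441 − 2 × 4.998 × 20.251 = 258.012 m²/s².
v = √258.012 = 16.063 m/s.

No — it strikes the obstacle at 16.1 m/s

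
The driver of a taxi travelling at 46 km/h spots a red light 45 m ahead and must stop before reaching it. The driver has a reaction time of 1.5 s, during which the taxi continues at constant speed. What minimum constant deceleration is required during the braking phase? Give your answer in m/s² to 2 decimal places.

46 km/h ÷ 3.6 = 12.7778 m/s.
Distance covered during reaction = 12.7778 × 1.5 = 19.167 m.
Distance available for braking: 45 − 19.167 = 25.833 m.
v² = 2a·d ⇒ a = v²/(2d) = 12.7778² / (2 × 25.833) = 163.272 / 51.666 = 3.1601 m/s².

Required deceleration ≈ 3.16 m/s²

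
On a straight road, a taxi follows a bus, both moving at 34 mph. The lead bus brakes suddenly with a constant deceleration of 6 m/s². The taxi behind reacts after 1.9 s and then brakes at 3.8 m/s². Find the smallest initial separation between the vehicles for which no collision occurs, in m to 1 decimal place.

Minimum gap ≈ 40.0 m

34 mph × 0.44704 = 15.1994 m/s.
Leader travels v²/(2a_L) = 231.022 / 12.000 = 19.252 m before stopping.
Follower covers v·t_r = 15.1994 × 1.9 = 28.879 m while reacting, then v²/(2a_F) = 231.022 / 7.600 = 30.398 m while braking, for a total of 28.879 + 30.398 = 59.277 m.
Since a_F ≤ a_L and the follower starts braking later, the follower is never slower than the leader, so the closest approach is when both have stopped.
Minimum gap = 59.277 − 19.252 = 40.025 m.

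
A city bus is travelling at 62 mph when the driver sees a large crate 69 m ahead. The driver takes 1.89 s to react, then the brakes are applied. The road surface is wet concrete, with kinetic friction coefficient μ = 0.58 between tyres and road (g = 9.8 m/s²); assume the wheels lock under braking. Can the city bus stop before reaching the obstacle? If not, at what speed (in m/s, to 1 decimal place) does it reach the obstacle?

62 mph × 0.44704 = 27.7165 m/s.
a = μg = 0.58 × 9.8 = 5.684 m/s².
Reaction distance = 27.7165 × 1.89 = 52.384 m.
Braking distance needed to stop: v²/(2a) = 768.204 / 11.368 = 67.576 m, so total needed = 52.384 + 67.576 = 119.960 m > 69 m — it cannot stop.
Distance remaining when braking begins: 69 − 52.384 = 16.616 m.
v² = v₀² − 2a·d = 768.204 − 2 × 5.684 × 16.616 = 579.313 m²/s².
v = √579.313 = 24.069 m/s.

No — it strikes the obstacle at 24.1 m/s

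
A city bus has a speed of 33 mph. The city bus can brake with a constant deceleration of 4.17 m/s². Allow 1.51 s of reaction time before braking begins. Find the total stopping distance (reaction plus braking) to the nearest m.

Total stopping distance ≈ 48 m

33 mph × 0.44704 = 14.7523 m/s.
Reaction distance = v·t_r = 14.7523 × 1.51 = 22.276 m.
Braking distance = v²/(2a) = 14.7523² / (2 × 4.170) = 217.630 / 8.340 = 26.095 m.
Total = 22.276 + 26.095 = 48.371 m.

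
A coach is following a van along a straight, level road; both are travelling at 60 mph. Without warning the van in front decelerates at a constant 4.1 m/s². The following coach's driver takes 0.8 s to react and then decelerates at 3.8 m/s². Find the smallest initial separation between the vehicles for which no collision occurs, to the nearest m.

60 mph × 0.44704 = 26.8224 m/s.
Leader travels v²/(2a_L) = 719.441 / 8.200 = 87.737 m before stopping.
Follower covers v·t_r = 26.8224 × 0.8 = 21.458 m while reacting, then v²/(2a_F) = 719.441 / 7.600 = 94.663 m while braking, for a total of 21.458 + 94.663 = 116.121 m.
Since a_F ≤ a_L and the follower starts braking later, the follower is never slower than the leader, so the closest approach is when both have stopped.
Minimum gap = 116.121 − 87.737 = 28.384 m.

Minimum gap ≈ 28 m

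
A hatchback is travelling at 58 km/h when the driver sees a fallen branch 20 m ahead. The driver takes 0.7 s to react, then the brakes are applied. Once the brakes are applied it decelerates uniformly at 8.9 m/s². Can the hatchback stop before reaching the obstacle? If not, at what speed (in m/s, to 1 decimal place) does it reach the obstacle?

No — it strikes the obstacle at 10.2 m/s

58 km/h ÷ 3.6 = 16.1111 m/s.
Reaction distance = 16.1111 × 0.7 = 11.278 m.
Braking distance needed to stop: v²/(2a) = 259.568 / 17.800 = 14.582 m, so total needed = 11.278 + 14.582 = 25.860 m > 20 m — it cannot stop.
Distance remaining when braking begins: 20 − 11.278 = 8.722 m.
v² = v₀² − 2a·d = 259.568 − 2 × 8.900 × 8.722 = 104.316 m²/s².
v = √104.316 = 10.214 m/s.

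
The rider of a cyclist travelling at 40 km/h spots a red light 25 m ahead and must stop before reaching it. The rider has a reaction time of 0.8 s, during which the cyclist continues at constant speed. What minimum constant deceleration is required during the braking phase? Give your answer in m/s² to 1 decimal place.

40 km/h ÷ 3.6 = 11.1111 m/s.
Distance covered during reaction = 11.1111 × 0.8 = 8.889 m.
Distance available for braking: 25 − 8.889 = 16.111 m.
v² = 2a·d ⇒ a = v²/(2d) = 11.1111² / (2 × 16.111) = 123.457 / 32.222 = 3.8315 m/s².

Required deceleration ≈ 3.8 m/s²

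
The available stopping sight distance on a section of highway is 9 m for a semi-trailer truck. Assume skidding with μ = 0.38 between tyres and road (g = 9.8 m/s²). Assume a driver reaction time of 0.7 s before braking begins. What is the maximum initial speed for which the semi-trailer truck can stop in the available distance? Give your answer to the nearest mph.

Maximum speed ≈ 13 mph

a = μg = 0.38 × 9.8 = 3.724 m/s².
Stopping distance: v·t_r + v²/(2a) = 9 with t_r = 0.7 s and a = 3.724 m/s².
So v² + 5.214 v − 67.03 = 0.
Positive root: v = −a·t_r + √((a·t_r)² + 2a·d) = −2.607 + √(6.796 + 67.03) = 5.9852 m/s.
5.9852 m/s ÷ 0.44704 = 13.389 mph.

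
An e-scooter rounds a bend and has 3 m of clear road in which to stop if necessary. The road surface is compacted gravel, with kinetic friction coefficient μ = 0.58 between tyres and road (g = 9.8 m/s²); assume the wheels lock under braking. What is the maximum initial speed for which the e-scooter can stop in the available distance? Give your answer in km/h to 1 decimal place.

a = μg = 0.58 × 9.8 = 5.684 m/s².
v²/(2a) = d ⇒ v = √(2 × 5.684 × 3) = √34.10 = 5.8395 m/s.
5.8395 m/s × 3.6 = 21.022 km/h.

Maximum speed ≈ 21.0 km/h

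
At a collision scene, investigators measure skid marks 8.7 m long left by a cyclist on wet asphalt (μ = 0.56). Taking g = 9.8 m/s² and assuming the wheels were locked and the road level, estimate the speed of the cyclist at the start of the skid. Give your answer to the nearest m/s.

Deceleration a = μg = 0.56 × 9.8 = 5.488 m/s².
v = √(2a·d) = √(2 × 5.488 × 8.7) = √95.491 = 9.7719 m/s.

Initial speed ≈ 10 m/s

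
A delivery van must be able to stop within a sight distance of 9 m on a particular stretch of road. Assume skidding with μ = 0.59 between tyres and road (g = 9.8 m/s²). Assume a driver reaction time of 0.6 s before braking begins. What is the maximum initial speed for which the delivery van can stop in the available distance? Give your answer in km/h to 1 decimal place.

a = μg = 0.59 × 9.8 = 5.782 m/s².
Stopping distance: v·t_r + v²/(2a) = 9 with t_r = 0.6 s and a = 5.782 m/s².
So v² + 6.938 v − 104.08 = 0.
Positive root: v = −a·t_r + √((a·t_r)² + 2a·d) = −3.469 + √(12.034 + 104.08) = 7.3066 m/s.
7.3066 m/s × 3.6 = 26.304 km/h.

Maximum speed ≈ 26.3 km/h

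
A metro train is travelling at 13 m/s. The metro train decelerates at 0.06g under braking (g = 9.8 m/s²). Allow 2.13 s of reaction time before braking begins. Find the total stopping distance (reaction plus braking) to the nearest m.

a = 0.06 × 9.8 = 0.588 m/s².
Reaction distance = v·t_r = 13.0000 × 2.13 = 27.690 m.
Braking distance = v²/(2a) = 13.0000² / (2 × 0.588) = 169.000 / 1.176 = 143.707 m.
Total = 27.690 + 143.707 = 171.397 m.

Total stopping distance ≈ 171 m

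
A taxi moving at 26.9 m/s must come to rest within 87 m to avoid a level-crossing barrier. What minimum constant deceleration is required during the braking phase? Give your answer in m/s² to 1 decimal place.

v² = 2a·d ⇒ a = v²/(2d) = 26.9000² / (2 × 87.000) = 723.610 / 174.000 = 4.1587 m/s².

Required deceleration ≈ 4.2 m/s²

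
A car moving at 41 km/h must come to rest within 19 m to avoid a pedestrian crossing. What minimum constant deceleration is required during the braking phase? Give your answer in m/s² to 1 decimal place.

Required deceleration ≈ 3.4 m/s²

41 km/h ÷ 3.6 = 11.3889 m/s.
v² = 2a·d ⇒ a = v²/(2d) = 11.3889² / (2 × 19.000) = 129.707 / 38.000 = 3.4133 m/s².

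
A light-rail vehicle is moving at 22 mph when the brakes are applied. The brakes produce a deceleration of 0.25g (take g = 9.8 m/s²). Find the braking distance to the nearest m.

Braking distance ≈ 20 m

22 mph × 0.44704 = 9.8349 m/s.
a = 0.25 × 9.8 = 2.450 m/s².
Braking distance = v²/(2a) = 9.8349² / (2 × 2.450) = 96.725 / 4.900 = 19.740 m.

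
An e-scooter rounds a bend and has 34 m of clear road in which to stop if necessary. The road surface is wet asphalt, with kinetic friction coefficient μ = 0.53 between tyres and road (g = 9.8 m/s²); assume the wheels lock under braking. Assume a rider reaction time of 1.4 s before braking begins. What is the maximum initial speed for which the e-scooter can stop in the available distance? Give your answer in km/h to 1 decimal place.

a = μg = 0.53 × 9.8 = 5.194 m/s².
Stopping distance: v·t_r + v²/(2a) = 34 with t_r = 1.4 s and a = 5.194 m/s².
So v² + 14.543 v − 353.19 = 0.
Positive root: v = −a·t_r + √((a·t_r)² + 2a·d) = −7.272 + √(52.882 + 353.19) = 12.8792 m/s.
12.8792 m/s × 3.6 = 46.365 km/h.

Maximum speed ≈ 46.4 km/h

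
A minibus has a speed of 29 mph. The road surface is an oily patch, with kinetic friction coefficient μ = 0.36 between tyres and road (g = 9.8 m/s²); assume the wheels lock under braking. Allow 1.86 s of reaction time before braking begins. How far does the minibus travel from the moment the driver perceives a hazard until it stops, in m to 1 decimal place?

29 mph × 0.44704 = 12.9642 m/s.
a = μg = 0.36 × 9.8 = 3.528 m/s².
Reaction distance = v·t_r = 12.9642 × 1.86 = 24.113 m.
Braking distance = v²/(2a) = 12.9642² / (2 × 3.528) = 168.070 / 7.056 = 23.819 m.
Total = 24.113 + 23.819 = 47.932 m.

Total stopping distance ≈ 47.9 m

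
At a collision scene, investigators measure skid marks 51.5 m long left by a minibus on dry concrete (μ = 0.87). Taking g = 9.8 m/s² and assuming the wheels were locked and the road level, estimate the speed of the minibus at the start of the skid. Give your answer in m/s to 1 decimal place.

Initial speed ≈ 29.6 m/s

Deceleration a = μg = 0.87 × 9.8 = 8.526 m/s².
v = √(2a·d) = √(2 × 8.526 × 51.5) = √878.178 = 29.6341 m/s.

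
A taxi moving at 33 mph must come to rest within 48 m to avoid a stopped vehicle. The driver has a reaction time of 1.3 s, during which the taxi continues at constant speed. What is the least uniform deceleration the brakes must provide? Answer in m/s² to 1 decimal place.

Required deceleration ≈ 3.8 m/s²

33 mph × 0.44704 = 14.7523 m/s.
Distance covered during reaction = 14.7523 × 1.3 = 19.178 m.
Distance available for braking: 48 − 19.178 = 28.822 m.
v² = 2a·d ⇒ a = v²/(2d) = 14.7523² / (2 × 28.822) = 217.630 / 57.644 = 3.7754 m/s².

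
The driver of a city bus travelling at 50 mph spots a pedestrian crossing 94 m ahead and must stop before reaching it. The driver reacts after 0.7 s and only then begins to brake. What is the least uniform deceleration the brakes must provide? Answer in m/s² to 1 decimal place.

Required deceleration ≈ 3.2 m/s²

50 mph × 0.44704 = 22.3520 m/s.
Distance covered during reaction = 22.3520 × 0.7 = 15.646 m.
Distance available for braking: 94 − 15.646 = 78.354 m.
v² = 2a·d ⇒ a = v²/(2d) = 22.3520² / (2 × 78.354) = 499.612 / 156.708 = 3.1882 m/s².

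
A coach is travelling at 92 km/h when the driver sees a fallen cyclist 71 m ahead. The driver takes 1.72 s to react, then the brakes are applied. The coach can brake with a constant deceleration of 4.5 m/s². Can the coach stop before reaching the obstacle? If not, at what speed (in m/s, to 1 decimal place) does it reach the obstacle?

92 km/h ÷ 3.6 = 25.5556 m/s.
Reaction distance = 25.5556 × 1.72 = 43.956 m.
Braking distance needed to stop: v²/(2a) = 653.089 / 9.000 = 72.565 m, so total needed = 43.956 + 72.565 = 116.521 m > 71 m — it cannot stop.
Distance remaining when braking begins: 71 − 43.956 = 27.044 m.
v² = v₀² − 2a·d = 653.089 − 2 × 4.500 × 27.044 = 409.693 m²/s².
v = √409.693 = 20.241 m/s.

No — it strikes the obstacle at 20.2 m/s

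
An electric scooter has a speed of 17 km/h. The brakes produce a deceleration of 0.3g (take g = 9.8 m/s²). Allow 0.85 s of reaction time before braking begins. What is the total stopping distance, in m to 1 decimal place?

17 km/h ÷ 3.6 = 4.7222 m/s.
a = 0.3 × 9.8 = 2.940 m/s².
Reaction distance = v·t_r = 4.7222 × 0.85 = 4.014 m.
Braking distance = v²/(2a) = 4.7222² / (2 × 2.940) = 22.299 / 5.880 = 3.792 m.
Total = 4.014 + 3.792 = 7.806 m.

Total stopping distance ≈ 7.8 m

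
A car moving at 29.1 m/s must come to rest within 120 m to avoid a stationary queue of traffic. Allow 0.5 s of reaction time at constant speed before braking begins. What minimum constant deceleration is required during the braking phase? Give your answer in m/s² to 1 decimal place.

Distance covered during reaction = 29.1000 × 0.5 = 14.550 m.
Distance available for braking: 120 − 14.550 = 105.450 m.
v² = 2a·d ⇒ a = v²/(2d) = 29.1000² / (2 × 105.450) = 846.810 / 210.900 = 4.0152 m/s².

Required deceleration ≈ 4.0 m/s²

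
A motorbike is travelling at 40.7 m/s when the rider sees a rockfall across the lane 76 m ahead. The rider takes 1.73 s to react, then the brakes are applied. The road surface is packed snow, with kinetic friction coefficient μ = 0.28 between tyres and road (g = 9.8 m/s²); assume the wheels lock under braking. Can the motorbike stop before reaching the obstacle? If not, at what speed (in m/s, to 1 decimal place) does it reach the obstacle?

a = μg = 0.28 × 9.8 = 2.744 m/s².
Reaction distance = 40.7000 × 1.73 = 70.411 m.
Braking distance needed to stop: v²/(2a) = 1656.490 / 5.488 = 301.839 m, so total needed = 70.411 + 301.839 = 372.250 m > 76 m — it cannot stop.
Distance remaining when braking begins: 76 − 70.411 = 5.589 m.
v² = v₀² − 2a·d = 1656.490 − 2 × 2.744 × 5.589 = 1625.818 m²/s².
v = √1625.818 = 40.321 m/s.

No — it strikes the obstacle at 40.3 m/s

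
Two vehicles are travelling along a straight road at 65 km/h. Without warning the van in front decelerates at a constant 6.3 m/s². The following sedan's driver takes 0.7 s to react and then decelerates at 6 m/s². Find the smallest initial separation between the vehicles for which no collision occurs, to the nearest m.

Minimum gap ≈ 14 m

65 km/h ÷ 3.6 = 18.0556 m/s.
Leader travels v²/(2a_L) = 326.005 / 12.600 = 25.873 m before stopping.
Follower covers v·t_r = 18.0556 × 0.7 = 12.639 m while reacting, then v²/(2a_F) = 326.005 / 12.000 = 27.167 m while braking, for a total of 12.639 + 27.167 = 39.806 m.
Since a_F ≤ a_L and the follower starts braking later, the follower is never slower than the leader, so the closest approach is when both have stopped.
Minimum gap = 39.806 − 25.873 = 13.933 m.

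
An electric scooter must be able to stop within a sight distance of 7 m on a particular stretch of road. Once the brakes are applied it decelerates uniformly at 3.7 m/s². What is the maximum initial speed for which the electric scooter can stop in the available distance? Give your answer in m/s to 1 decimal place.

v²/(2a) = d ⇒ v = √(2 × 3.700 × 7) = √51.80 = 7.1972 m/s.

Maximum speed ≈ 7.2 m/s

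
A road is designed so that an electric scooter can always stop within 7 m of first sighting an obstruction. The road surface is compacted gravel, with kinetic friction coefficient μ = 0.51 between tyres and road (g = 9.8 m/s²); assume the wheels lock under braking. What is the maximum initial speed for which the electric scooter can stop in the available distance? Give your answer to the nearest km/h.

Maximum speed ≈ 30 km/h

a = μg = 0.51 × 9.8 = 4.998 m/s².
v²/(2a) = d ⇒ v = √(2 × 4.998 × 7) = √69.97 = 8.3648 m/s.
8.3648 m/s × 3.6 = 30.113 km/h.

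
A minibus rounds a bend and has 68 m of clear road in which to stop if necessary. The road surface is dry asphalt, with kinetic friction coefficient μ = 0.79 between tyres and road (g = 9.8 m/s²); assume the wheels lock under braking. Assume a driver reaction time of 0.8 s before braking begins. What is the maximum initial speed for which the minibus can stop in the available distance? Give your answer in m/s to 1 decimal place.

a = μg = 0.79 × 9.8 = 7.742 m/s².
Stopping distance: v·t_r + v²/(2a) = 68 with t_r = 0.8 s and a = 7.742 m/s².
So v² + 12.387 v − 1052.91 = 0.
Positive root: v = −a·t_r + √((a·t_r)² + 2a·d) = −6.194 + √(38.366 + 1052.91) = 26.8405 m/s.

Maximum speed ≈ 26.8 m/s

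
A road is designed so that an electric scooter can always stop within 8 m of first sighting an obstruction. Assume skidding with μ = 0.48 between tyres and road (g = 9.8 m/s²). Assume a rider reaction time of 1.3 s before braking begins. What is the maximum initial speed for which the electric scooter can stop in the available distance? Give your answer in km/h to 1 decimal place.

a = μg = 0.48 × 9.8 = 4.704 m/s².
Stopping distance: v·t_r + v²/(2a) = 8 with t_r = 1.3 s and a = 4.704 m/s².
So v² + 12.230 v − 75.26 = 0.
Positive root: v = −a·t_r + √((a·t_r)² + 2a·d) = −6.115 + √(37.393 + 75.26) = 4.4988 m/s.
4.4988 m/s × 3.6 = 16.196 km/h.

Maximum speed ≈ 16.2 km/h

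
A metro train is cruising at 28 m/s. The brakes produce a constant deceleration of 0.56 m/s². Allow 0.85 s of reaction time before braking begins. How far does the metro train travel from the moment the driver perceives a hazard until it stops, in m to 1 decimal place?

Reaction distance = v·t_r = 28.0000 × 0.85 = 23.800 m.
Braking distance = v²/(2a) = 28.0000² / (2 × 0.560) = 784.000 / 1.120 = 700.000 m.
Total = 23.800 + 700.000 = 723.800 m.

Total stopping distance ≈ 723.8 m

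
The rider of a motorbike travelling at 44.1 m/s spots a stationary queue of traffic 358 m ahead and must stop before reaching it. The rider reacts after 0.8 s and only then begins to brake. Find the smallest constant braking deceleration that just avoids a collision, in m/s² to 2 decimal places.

Distance covered during reaction = 44.1000 × 0.8 = 35.280 m.
Distance available for braking: 358 − 35.280 = 322.720 m.
v² = 2a·d ⇒ a = v²/(2d) = 44.1000² / (2 × 322.720) = 1944.810 / 645.440 = 3.0132 m/s².

Required deceleration ≈ 3.01 m/s²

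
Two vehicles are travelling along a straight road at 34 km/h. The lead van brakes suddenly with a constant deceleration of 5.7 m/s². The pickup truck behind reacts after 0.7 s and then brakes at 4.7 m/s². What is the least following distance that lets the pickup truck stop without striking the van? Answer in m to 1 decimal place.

34 km/h ÷ 3.6 = 9.4444 m/s.
Leader travels v²/(2a_L) = 89.197 / 11.400 = 7.824 m before stopping.
Follower covers v·t_r = 9.4444 × 0.7 = 6.611 m while reacting, then v²/(2a_F) = 89.197 / 9.400 = 9.489 m while braking, for a total of 6.611 + 9.489 = 16.100 m.
Since a_F ≤ a_L and the follower starts braking later, the follower is never slower than the leader, so the closest approach is when both have stopped.
Minimum gap = 16.100 − 7.824 = 8.276 m.

Minimum gap ≈ 8.3 m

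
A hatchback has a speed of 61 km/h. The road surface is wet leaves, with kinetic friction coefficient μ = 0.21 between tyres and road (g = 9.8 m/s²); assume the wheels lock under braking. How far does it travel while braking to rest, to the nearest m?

Braking distance ≈ 70 m

61 km/h ÷ 3.6 = 16.9444 m/s.
a = μg = 0.21 × 9.8 = 2.058 m/s².
Braking distance = v²/(2a) = 16.9444² / (2 × 2.058) = 287.113 / 4.116 = 69.755 m.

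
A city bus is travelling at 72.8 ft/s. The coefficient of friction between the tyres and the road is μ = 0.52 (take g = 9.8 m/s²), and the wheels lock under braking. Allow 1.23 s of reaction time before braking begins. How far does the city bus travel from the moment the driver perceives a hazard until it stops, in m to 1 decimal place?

72.8 ft/s × 0.3048 = 22.1894 m/s.
a = μg = 0.52 × 9.8 = 5.096 m/s².
Reaction distance = v·t_r = 22.1894 × 1.23 = 27.293 m.
Braking distance = v²/(2a) = 22.1894² / (2 × 5.096) = 492.369 / 10.192 = 48.309 m.
Total = 27.293 + 48.309 = 75.602 m.

Total stopping distance ≈ 75.6 m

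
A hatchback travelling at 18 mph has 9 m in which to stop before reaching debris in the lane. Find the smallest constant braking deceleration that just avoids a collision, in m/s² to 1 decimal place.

18 mph × 0.44704 = 8.0467 m/s.
v² = 2a·d ⇒ a = v²/(2d) = 8.0467² / (2 × 9.000) = 64.749 / 18.000 = 3.5972 m/s².

Required deceleration ≈ 3.6 m/s²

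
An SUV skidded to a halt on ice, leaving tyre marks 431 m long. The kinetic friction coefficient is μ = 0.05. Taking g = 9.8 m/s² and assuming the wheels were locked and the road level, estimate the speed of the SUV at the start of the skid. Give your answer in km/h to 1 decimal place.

Initial speed ≈ 74.0 km/h

Deceleration a = μg = 0.05 × 9.8 = 0.490 m/s².
v = √(2a·d) = √(2 × 0.490 × 431) = √422.380 = 20.5519 m/s.
= 20.5519 × 3.6 = 73.987 km/h.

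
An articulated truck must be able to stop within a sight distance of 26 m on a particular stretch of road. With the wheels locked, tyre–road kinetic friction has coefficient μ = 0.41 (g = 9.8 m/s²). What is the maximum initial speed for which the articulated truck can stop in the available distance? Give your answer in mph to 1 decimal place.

Maximum speed ≈ 32.3 mph

a = μg = 0.41 × 9.8 = 4.018 m/s².
v²/(2a) = d ⇒ v = √(2 × 4.018 × 26) = √208.94 = 14.4548 m/s.
14.4548 m/s ÷ 0.44704 = 32.334 mph.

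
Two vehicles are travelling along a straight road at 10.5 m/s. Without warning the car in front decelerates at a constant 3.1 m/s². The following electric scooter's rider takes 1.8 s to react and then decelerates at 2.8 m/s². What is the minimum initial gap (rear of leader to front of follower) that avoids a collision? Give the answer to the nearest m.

Leader travels v²/(2a_L) = 110.250 / 6.200 = 17.782 m before stopping.
Follower covers v·t_r = 10.5000 × 1.8 = 18.900 m while reacting, then v²/(2a_F) = 110.250 / 5.600 = 19.688 m while braking, for a total of 18.900 + 19.688 = 38.588 m.
Since a_F ≤ a_L and the follower starts braking later, the follower is never slower than the leader, so the closest approach is when both have stopped.
Minimum gap = 38.588 − 17.782 = 20.806 m.

Minimum gap ≈ 21 m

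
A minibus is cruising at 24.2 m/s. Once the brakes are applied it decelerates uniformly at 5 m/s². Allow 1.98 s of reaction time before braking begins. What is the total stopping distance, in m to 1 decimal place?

Reaction distance = v·t_r = 24.2000 × 1.98 = 47.916 m.
Braking distance = v²/(2a) = 24.2000² / (2 × 5.000) = 585.640 / 10.000 = 58.564 m.
Total = 47.916 + 58.564 = 106.480 m.

Total stopping distance ≈ 106.5 m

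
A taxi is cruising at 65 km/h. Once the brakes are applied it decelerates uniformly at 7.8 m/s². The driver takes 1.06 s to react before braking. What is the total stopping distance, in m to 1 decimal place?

Total stopping distance ≈ 40.0 m

65 km/h ÷ 3.6 = 18.0556 m/s.
Reaction distance = v·t_r = 18.0556 × 1.06 = 19.139 m.
Braking distance = v²/(2a) = 18.0556² / (2 × 7.800) = 326.005 / 15.600 = 20.898 m.
Total = 19.139 + 20.898 = 40.037 m.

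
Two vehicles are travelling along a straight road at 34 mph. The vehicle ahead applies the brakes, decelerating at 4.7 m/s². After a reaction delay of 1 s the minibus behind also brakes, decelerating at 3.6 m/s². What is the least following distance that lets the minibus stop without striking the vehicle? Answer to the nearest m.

34 mph × 0.44704 = 15.1994 m/s.
Leader travels v²/(2a_L) = 231.022 / 9.400 = 24.577 m before stopping.
Follower covers v·t_r = 15.1994 × 1 = 15.199 m while reacting, then v²/(2a_F) = 231.022 / 7.200 = 32.086 m while braking, for a total of 15.199 + 32.086 = 47.285 m.
Since a_F ≤ a_L and the follower starts braking later, the follower is never slower than the leader, so the closest approach is when both have stopped.
Minimum gap = 47.285 − 24.577 = 22.708 m.

Minimum gap ≈ 23 m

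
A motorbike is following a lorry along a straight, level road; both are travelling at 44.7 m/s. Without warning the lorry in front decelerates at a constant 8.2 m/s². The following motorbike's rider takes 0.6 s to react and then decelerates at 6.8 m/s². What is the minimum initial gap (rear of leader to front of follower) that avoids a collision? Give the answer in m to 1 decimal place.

Minimum gap ≈ 51.9 m

Leader travels v²/(2a_L) = 1998.090 / 16.400 = 121.835 m before stopping.
Follower covers v·t_r = 44.7000 × 0.6 = 26.820 m while reacting, then v²/(2a_F) = 1998.090 / 13.600 = 146.918 m while braking, for a total of 26.820 + 146.918 = 173.738 m.
Since a_F ≤ a_L and the follower starts braking later, the follower is never slower than the leader, so the closest approach is when both have stopped.
Minimum gap = 173.738 − 121.835 = 51.903 m.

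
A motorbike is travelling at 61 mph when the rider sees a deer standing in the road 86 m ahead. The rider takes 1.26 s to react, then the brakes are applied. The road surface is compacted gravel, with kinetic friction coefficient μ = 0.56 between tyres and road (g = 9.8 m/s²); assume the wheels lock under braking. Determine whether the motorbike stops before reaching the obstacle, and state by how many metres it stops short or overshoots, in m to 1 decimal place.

61 mph × 0.44704 = 27.2694 m/s.
a = μg = 0.56 × 9.8 = 5.488 m/s².
Reaction distance = 27.2694 × 1.26 = 34.359 m.
Braking distance = v²/(2a) = 743.620 / 10.976 = 67.750 m.
Total stopping distance = 34.359 + 67.750 = 102.109 m, vs 86 m available — it cannot stop in time and overshoots by 102.109 − 86 = 16.109 m.

No — it overshoots by 16.1 m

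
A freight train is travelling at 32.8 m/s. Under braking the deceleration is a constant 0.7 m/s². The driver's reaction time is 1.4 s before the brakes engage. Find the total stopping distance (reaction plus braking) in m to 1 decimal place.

Reaction distance = v·t_r = 32.8000 × 1.4 = 45.920 m.
Braking distance = v²/(2a) = 32.8000² / (2 × 0.700) = 1075.840 / 1.400 = 768.457 m.
Total = 45.920 + 768.457 = 814.377 m.

Total stopping distance ≈ 814.4 m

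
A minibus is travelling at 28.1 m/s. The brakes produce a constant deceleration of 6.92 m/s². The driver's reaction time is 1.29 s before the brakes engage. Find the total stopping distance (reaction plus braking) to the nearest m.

Reaction distance = v·t_r = 28.1000 × 1.29 = 36.249 m.
Braking distance = v²/(2a) = 28.1000² / (2 × 6.920) = 789.610 / 13.840 = 57.053 m.
Total = 36.249 + 57.053 = 93.302 m.

Total stopping distance ≈ 93 m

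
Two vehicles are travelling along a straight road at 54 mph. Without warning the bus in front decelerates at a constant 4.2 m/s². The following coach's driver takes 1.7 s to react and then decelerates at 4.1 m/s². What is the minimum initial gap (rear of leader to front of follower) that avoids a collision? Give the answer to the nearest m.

Minimum gap ≈ 43 m

54 mph × 0.44704 = 24.1402 m/s.
Leader travels v²/(2a_L) = 582.749 / 8.400 = 69.375 m before stopping.
Follower covers v·t_r = 24.1402 × 1.7 = 41.038 m while reacting, then v²/(2a_F) = 582.749 / 8.200 = 71.067 m while braking, for a total of 41.038 + 71.067 = 112.105 m.
Since a_F ≤ a_L and the follower starts braking later, the follower is never slower than the leader, so the closest approach is when both have stopped.
Minimum gap = 112.105 − 69.375 = 42.730 m.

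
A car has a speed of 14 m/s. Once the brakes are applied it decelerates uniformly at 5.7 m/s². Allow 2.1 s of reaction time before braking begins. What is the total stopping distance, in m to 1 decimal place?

Total stopping distance ≈ 46.6 m

Reaction distance = v·t_r = 14.0000 × 2.1 = 29.400 m.
Braking distance = v²/(2a) = 14.0000² / (2 × 5.700) = 196.000 / 11.400 = 17.193 m.
Total = 29.400 + 17.193 = 46.593 m.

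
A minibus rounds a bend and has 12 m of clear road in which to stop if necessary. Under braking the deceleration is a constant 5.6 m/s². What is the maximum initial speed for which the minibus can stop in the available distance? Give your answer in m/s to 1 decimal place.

Maximum speed ≈ 11.6 m/s

v²/(2a) = d ⇒ v = √(2 × 5.600 × 12) = √134.40 = 11.5931 m/s.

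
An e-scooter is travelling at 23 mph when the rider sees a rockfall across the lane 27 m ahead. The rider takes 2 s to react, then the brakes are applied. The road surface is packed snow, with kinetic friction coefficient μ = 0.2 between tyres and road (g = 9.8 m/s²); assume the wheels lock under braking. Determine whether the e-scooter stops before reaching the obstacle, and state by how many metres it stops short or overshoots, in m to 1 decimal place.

No — it overshoots by 20.5 m

23 mph × 0.44704 = 10.2819 m/s.
a = μg = 0.2 × 9.8 = 1.960 m/s².
Reaction distance = 10.2819 × 2 = 20.564 m.
Braking distance = v²/(2a) = 105.717 / 3.920 = 26.969 m.
Total stopping distance = 20.564 + 26.969 = 47.533 m, vs 27 m available — it cannot stop in time and overshoots by 47.533 − 27 = 20.533 m.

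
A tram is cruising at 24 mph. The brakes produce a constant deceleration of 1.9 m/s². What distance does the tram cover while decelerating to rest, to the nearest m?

Braking distance ≈ 30 m

24 mph × 0.44704 = 10.7290 m/s.
Braking distance = v²/(2a) = 10.7290² / (2 × 1.900) = 115.111 / 3.800 = 30.292 m.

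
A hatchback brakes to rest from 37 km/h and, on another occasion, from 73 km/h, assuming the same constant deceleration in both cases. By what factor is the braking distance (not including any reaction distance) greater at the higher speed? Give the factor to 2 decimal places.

Braking distance d = v²/(2a), so with a fixed, d ∝ v².
Factor = (73/37)² = 1.9730² = 3.8927.

Factor ≈ 3.89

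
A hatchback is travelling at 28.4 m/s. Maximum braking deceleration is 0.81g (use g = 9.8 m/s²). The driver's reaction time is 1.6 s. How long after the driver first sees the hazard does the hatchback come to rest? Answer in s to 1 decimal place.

a = 0.81 × 9.8 = 7.938 m/s².
Braking time = v/a = 28.4000 / 7.938 = 3.578 s.
Total = 1.6 + 3.578 = 5.178 s.

Total time ≈ 5.2 s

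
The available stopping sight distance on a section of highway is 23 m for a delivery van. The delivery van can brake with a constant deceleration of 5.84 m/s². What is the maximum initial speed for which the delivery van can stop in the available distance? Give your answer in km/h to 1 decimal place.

Maximum speed ≈ 59.0 km/h

v²/(2a) = d ⇒ v = √(2 × 5.840 × 23) = √268.64 = 16.3902 m/s.
16.3902 m/s × 3.6 = 59.005 km/h.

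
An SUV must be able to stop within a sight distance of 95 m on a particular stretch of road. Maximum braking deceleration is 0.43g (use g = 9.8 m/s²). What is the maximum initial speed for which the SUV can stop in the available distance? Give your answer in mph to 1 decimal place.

Maximum speed ≈ 63.3 mph

a = 0.43 × 9.8 = 4.214 m/s².
v²/(2a) = d ⇒ v = √(2 × 4.214 × 95) = √800.66 = 28.2959 m/s.
28.2959 m/s ÷ 0.44704 = 63.296 mph.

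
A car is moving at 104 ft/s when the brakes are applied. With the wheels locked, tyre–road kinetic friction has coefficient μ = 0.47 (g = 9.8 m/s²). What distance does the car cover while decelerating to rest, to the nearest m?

Braking distance ≈ 109 m

104 ft/s × 0.3048 = 31.6992 m/s.
a = μg = 0.47 × 9.8 = 4.606 m/s².
Braking distance = v²/(2a) = 31.6992² / (2 × 4.606) = 1004.839 / 9.212 = 109.079 m.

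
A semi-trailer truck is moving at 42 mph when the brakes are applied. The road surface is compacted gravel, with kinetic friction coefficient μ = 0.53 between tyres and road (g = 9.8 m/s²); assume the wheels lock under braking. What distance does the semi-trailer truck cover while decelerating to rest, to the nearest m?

Braking distance ≈ 34 m

42 mph × 0.44704 = 18.7757 m/s.
a = μg = 0.53 × 9.8 = 5.194 m/s².
Braking distance = v²/(2a) = 18.7757² / (2 × 5.194) = 352.527 / 10.388 = 33.936 m.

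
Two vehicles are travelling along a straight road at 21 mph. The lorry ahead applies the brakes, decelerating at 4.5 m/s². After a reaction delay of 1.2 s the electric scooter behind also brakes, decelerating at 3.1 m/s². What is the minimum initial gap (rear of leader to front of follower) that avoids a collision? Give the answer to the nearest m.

21 mph × 0.44704 = 9.3878 m/s.
Leader travels v²/(2a_L) = 88.131 / 9.000 = 9.792 m before stopping.
Follower covers v·t_r = 9.3878 × 1.2 = 11.265 m while reacting, then v²/(2a_F) = 88.131 / 6.200 = 14.215 m while braking, for a total of 11.265 + 14.215 = 25.480 m.
Since a_F ≤ a_L and the follower starts braking later, the follower is never slower than the leader, so the closest approach is when both have stopped.
Minimum gap = 25.480 − 9.792 = 15.688 m.

Minimum gap ≈ 16 m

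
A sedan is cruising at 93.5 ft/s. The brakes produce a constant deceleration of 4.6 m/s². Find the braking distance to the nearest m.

93.5 ft/s × 0.3048 = 28.4988 m/s.
Braking distance = v²/(2a) = 28.4988² / (2 × 4.600) = 812.182 / 9.200 = 88.281 m.

Braking distance ≈ 88 m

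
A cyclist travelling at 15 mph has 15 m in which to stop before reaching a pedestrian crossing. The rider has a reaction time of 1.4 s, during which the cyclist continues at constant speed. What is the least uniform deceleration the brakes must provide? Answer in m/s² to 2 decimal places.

Required deceleration ≈ 4.01 m/s²

15 mph × 0.44704 = 6.7056 m/s.
Distance covered during reaction = 6.7056 × 1.4 = 9.388 m.
Distance available for braking: 15 − 9.388 = 5.612 m.
v² = 2a·d ⇒ a = v²/(2d) = 6.7056² / (2 × 5.612) = 44.965 / 11.224 = 4.0061 m/s².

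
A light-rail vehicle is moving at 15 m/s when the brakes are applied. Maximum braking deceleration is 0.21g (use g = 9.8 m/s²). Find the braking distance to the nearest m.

a = 0.21 × 9.8 = 2.058 m/s².
Braking distance = v²/(2a) = 15.0000² / (2 × 2.058) = 225.000 / 4.116 = 54.665 m.

Braking distance ≈ 55 m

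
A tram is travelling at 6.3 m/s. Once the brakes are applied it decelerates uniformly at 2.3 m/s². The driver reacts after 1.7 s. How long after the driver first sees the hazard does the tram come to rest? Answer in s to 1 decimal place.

Braking time = v/a = 6.3000 / 2.300 = 2.739 s.
Total = 1.7 + 2.739 = 4.439 s.

Total time ≈ 4.4 s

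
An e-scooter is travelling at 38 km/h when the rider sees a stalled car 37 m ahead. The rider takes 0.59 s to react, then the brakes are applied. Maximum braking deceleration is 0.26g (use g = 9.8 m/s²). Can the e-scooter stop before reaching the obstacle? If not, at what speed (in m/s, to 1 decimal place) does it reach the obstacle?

38 km/h ÷ 3.6 = 10.5556 m/s.
a = 0.26 × 9.8 = 2.548 m/s².
Reaction distance = 10.5556 × 0.59 = 6.228 m.
Braking distance = v²/(2a) = 111.421 / 5.096 = 21.864 m.
Total stopping distance = 6.228 + 21.864 = 28.092 m, vs 37 m available — it stops with 37 − 28.092 = 8.908 m to spare.

Yes — it stops about 8.9 m short of the obstacle, so it never reaches it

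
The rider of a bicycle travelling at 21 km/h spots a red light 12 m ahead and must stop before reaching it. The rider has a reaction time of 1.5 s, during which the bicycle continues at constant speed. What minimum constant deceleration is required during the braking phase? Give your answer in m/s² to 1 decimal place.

21 km/h ÷ 3.6 = 5.8333 m/s.
Distance covered during reaction = 5.8333 × 1.5 = 8.750 m.
Distance available for braking: 12 − 8.750 = 3.250 m.
v² = 2a·d ⇒ a = v²/(2d) = 5.8333² / (2 × 3.250) = 34.027 / 6.500 = 5.2349 m/s².

Required deceleration ≈ 5.2 m/s²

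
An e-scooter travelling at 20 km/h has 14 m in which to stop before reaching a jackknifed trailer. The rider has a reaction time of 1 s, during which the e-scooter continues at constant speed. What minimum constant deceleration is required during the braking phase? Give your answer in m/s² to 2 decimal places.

20 km/h ÷ 3.6 = 5.5556 m/s.
Distance covered during reaction = 5.5556 × 1 = 5.556 m.
Distance available for braking: 14 − 5.556 = 8.444 m.
v² = 2a·d ⇒ a = v²/(2d) = 5.5556² / (2 × 8.444) = 30.865 / 16.888 = 1.8276 m/s².

Required deceleration ≈ 1.83 m/s²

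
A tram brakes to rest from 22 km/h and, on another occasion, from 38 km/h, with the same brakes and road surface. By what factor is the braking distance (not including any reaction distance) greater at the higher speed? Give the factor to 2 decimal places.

Braking distance d = v²/(2a), so with a fixed, d ∝ v².
Factor = (38/22)² = 1.7273² = 2.9836.

Factor ≈ 2.98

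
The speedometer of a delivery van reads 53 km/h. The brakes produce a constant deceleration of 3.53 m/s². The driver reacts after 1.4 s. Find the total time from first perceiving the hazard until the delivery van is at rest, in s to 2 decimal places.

53 km/h ÷ 3.6 = 14.7222 m/s.
Braking time = v/a = 14.7222 / 3.530 = 4.171 s.
Total = 1.4 + 4.171 = 5.571 s.

Total time ≈ 5.57 s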